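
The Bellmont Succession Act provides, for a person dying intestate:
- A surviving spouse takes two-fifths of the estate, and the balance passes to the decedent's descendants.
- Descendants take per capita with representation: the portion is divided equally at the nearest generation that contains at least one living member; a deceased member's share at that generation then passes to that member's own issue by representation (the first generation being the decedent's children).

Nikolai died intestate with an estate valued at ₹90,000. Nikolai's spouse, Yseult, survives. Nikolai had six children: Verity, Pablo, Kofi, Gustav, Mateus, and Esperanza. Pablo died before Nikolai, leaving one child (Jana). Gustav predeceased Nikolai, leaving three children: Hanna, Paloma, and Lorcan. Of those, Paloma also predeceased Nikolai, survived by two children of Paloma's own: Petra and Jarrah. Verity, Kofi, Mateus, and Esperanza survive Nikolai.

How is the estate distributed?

Yseult: ₹36,000; Verity: ₹9,000; Jana: ₹9,000; Kofi: ₹9,000; Hanna: ₹3,000; Petra: ₹1,500; Jarrah: ₹1,500; Lorcan: ₹3,000; Mateus: ₹9,000; Esperanza: ₹9,000

Yseult takes two-fifths of ₹90,000 = ₹36,000. The remaining ₹54,000 passes to the descendants.
The descendants' portion (₹54,000) is divided into 6 shares of ₹9,000: Verity, Kofi, Mateus, and Esperanza each take ₹9,000; Pablo's ₹9,000 share passes to Pablo's issue; Gustav's ₹9,000 share passes to Gustav's issue.
Pablo's share (₹9,000) passes entirely to Jana.
Gustav's share (₹9,000) is divided into 3 shares of ₹3,000: Hanna and Lorcan each take ₹3,000; Paloma's ₹3,000 share passes to Paloma's issue.
Paloma's share (₹3,000) is divided into 2 shares of ₹1,500: Petra and Jarrah each take ₹1,500.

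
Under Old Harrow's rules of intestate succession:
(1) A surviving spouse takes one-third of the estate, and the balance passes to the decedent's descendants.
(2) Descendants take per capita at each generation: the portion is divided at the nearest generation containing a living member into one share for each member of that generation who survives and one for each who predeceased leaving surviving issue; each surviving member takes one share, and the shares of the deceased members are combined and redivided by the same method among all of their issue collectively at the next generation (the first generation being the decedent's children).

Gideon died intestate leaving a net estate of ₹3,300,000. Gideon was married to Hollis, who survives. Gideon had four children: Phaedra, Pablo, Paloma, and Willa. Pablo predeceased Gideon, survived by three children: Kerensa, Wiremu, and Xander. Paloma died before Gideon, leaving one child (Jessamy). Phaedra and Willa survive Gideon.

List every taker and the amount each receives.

Hollis: ₹1,100,000; Phaedra: ₹550,000; Kerensa: ₹275,000; Wiremu: ₹275,000; Xander: ₹275,000; Jessamy: ₹275,000; Willa: ₹550,000

Hollis takes one-third of ₹3,300,000 = ₹1,100,000. The remaining ₹2,200,000 passes to the descendants.
The descendants' portion (₹2,200,000) is divided at the children's generation into 4 shares of ₹550,000. Phaedra and Willa each take ₹550,000. The 2 shares of the deceased (Pablo and Paloma) are combined into a pool of ₹1,100,000.
That pool (₹1,100,000) is divided at the grandchildren's generation equally among Kerensa, Wiremu, Xander, and Jessamy: ₹275,000 each.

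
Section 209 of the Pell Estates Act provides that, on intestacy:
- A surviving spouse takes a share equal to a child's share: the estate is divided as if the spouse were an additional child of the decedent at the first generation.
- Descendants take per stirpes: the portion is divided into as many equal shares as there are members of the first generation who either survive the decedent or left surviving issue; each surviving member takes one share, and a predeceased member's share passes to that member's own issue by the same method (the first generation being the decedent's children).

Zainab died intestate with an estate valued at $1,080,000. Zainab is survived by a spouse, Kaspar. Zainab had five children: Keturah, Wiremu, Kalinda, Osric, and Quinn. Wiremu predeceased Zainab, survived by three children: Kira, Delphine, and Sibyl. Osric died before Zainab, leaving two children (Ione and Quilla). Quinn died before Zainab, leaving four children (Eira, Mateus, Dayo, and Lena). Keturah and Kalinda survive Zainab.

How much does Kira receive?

The spouse counts as an additional share at the children's level, so there are 6 primary shares of $180,000. Kaspar takes one such share ($180,000).
The children's combined portion ($900,000) is divided into 5 shares of $180,000: Keturah and Kalinda each take $180,000; Wiremu's $180,000 share passes to Wiremu's issue; Osric's $180,000 share passes to Osric's issue; Quinn's $180,000 share passes to Quinn's issue.
Wiremu's share ($180,000) is divided into 3 shares of $60,000: Kira, Delphine, and Sibyl each take $60,000.
Osric's share ($180,000) is divided into 2 shares of $90,000: Ione and Quilla each take $90,000.
Quinn's share ($180,000) is divided into 4 shares of $45,000: Eira, Mateus, Dayo, and Lena each take $45,000.

Kira receives $60,000.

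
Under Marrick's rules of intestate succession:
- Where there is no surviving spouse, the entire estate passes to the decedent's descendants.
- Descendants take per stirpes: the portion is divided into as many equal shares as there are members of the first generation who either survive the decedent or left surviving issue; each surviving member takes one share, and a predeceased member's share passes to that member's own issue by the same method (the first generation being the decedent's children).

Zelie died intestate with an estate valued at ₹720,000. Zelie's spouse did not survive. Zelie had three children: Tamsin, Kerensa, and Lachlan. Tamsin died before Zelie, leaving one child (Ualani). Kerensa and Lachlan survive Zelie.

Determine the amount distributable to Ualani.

The entire ₹720,000 passes to the descendants.
That amount (₹720,000) is divided into 3 shares of ₹240,000: Kerensa and Lachlan each take ₹240,000; Tamsin's ₹240,000 share passes to Tamsin's issue.
Tamsin's share (₹240,000) passes entirely to Ualani.

Ualani receives ₹240,000.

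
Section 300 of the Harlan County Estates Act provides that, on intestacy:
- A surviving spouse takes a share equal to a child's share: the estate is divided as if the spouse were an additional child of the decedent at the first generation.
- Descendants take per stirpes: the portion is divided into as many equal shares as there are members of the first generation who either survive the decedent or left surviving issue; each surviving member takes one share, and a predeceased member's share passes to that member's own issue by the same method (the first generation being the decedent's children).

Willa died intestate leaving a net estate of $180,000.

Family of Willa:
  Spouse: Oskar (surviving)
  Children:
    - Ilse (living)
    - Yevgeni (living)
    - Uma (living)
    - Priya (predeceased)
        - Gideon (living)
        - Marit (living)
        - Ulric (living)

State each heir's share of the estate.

Oskar: $36,000; Ilse: $36,000; Yevgeni: $36,000; Uma: $36,000; Gideon: $12,000; Marit: $12,000; Ulric: $12,000

The spouse counts as an additional share at the children's level, so there are 5 primary shares of $36,000. Oskar takes one such share ($36,000).
The children's combined portion ($144,000) is divided into 4 shares of $36,000: Ilse, Yevgeni, and Uma each take $36,000; Priya's $36,000 share passes to Priya's issue.
Priya's share ($36,000) is divided into 3 shares of $12,000: Gideon, Marit, and Ulric each take $12,000.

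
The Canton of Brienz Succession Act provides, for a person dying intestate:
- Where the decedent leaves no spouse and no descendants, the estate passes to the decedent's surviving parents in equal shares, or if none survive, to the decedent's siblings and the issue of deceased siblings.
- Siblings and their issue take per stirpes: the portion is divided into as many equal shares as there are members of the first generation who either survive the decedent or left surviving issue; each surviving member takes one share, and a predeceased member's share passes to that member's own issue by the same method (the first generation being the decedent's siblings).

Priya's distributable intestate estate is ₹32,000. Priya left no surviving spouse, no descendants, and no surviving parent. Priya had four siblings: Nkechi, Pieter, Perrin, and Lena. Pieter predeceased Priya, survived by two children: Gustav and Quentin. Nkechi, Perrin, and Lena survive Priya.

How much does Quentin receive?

Quentin receives ₹4,000.

The entire ₹32,000 passes to the siblings and their issue.
That amount (₹32,000) is divided into 4 shares of ₹8,000: Nkechi, Perrin, and Lena each take ₹8,000; Pieter's ₹8,000 share passes to Pieter's issue.
Pieter's share (₹8,000) is divided into 2 shares of ₹4,000: Gustav and Quentin each take ₹4,000.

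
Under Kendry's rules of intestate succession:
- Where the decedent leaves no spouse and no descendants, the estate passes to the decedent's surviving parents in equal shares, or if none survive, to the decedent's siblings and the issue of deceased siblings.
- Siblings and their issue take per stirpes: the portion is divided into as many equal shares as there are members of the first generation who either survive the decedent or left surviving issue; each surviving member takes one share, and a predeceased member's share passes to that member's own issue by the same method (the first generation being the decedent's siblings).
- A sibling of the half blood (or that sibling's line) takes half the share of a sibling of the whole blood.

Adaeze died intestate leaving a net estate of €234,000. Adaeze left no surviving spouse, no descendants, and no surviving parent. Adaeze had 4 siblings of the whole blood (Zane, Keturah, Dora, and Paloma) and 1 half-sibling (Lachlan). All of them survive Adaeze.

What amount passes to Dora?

The entire €234,000 passes to the siblings and their issue.
Counting each half-blood sibling's line as half a unit, there are 9/2 units in €234,000, so one unit is €52,000. Whole-blood lines (Zane, Keturah, Dora, and Paloma) take €52,000 each; half-blood lines (Lachlan) take €26,000 each.

Dora receives €52,000.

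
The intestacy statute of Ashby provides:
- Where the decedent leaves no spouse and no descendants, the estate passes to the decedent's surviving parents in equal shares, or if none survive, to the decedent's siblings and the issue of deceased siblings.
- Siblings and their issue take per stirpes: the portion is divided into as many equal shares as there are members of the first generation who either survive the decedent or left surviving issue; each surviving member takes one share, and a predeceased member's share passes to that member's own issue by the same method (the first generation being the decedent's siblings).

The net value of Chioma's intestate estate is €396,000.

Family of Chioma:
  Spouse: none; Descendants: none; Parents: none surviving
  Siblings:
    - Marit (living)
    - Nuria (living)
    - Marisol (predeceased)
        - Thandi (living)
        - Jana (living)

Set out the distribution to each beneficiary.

Marit: €132,000; Nuria: €132,000; Thandi: €66,000; Jana: €66,000

The entire €396,000 passes to the siblings and their issue.
That amount (€396,000) is divided into 3 shares of €132,000: Marit and Nuria each take €132,000; Marisol's €132,000 share passes to Marisol's issue.
Marisol's share (€132,000) is divided into 2 shares of €66,000: Thandi and Jana each take €66,000.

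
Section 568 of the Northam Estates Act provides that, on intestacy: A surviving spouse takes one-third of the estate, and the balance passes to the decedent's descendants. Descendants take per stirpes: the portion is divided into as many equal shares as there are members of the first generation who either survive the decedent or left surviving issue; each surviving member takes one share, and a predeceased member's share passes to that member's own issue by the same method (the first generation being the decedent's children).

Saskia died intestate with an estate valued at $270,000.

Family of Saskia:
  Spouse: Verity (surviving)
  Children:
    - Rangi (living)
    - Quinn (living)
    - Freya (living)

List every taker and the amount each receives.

Verity takes one-third of $270,000 = $90,000. The remaining $180,000 passes to the descendants.
The descendants' portion ($180,000) is divided into 3 shares of $60,000: Rangi, Quinn, and Freya each take $60,000.

Verity: $90,000; Rangi: $60,000; Quinn: $60,000; Freya: $60,000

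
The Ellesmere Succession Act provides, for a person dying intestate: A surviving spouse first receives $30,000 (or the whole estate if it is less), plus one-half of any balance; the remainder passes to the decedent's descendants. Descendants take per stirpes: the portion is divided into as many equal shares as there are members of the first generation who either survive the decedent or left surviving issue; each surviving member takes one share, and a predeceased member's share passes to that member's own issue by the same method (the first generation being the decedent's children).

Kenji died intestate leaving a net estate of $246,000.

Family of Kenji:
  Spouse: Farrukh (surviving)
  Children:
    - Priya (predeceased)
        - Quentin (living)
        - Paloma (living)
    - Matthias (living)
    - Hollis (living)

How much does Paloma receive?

Farrukh first takes $30,000, leaving a balance of $216,000. Farrukh then takes one-half of the balance ($108,000), for a total of $138,000. The remaining $108,000 passes to the descendants.
The descendants' portion ($108,000) is divided into 3 shares of $36,000: Matthias and Hollis each take $36,000; Priya's $36,000 share passes to Priya's issue.
Priya's share ($36,000) is divided into 2 shares of $18,000: Quentin and Paloma each take $18,000.

Paloma receives $18,000.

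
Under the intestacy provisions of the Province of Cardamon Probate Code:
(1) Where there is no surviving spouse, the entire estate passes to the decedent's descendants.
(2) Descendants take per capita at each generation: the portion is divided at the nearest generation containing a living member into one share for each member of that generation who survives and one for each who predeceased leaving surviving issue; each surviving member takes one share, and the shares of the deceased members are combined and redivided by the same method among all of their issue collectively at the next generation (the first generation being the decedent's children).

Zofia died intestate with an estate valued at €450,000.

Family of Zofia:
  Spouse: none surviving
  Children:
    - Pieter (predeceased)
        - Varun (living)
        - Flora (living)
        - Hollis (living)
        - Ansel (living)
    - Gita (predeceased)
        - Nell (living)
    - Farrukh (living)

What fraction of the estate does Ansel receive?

The entire €450,000 passes to the descendants.
That amount (€450,000) is divided at the children's generation into 3 shares of €150,000. Farrukh takes €150,000. The 2 shares of the deceased (Pieter and Gita) are combined into a pool of €300,000.
That pool (€300,000) is divided at the grandchildren's generation equally among Varun, Flora, Hollis, Ansel, and Nell: €60,000 each.

Ansel receives 2/15 of the estate.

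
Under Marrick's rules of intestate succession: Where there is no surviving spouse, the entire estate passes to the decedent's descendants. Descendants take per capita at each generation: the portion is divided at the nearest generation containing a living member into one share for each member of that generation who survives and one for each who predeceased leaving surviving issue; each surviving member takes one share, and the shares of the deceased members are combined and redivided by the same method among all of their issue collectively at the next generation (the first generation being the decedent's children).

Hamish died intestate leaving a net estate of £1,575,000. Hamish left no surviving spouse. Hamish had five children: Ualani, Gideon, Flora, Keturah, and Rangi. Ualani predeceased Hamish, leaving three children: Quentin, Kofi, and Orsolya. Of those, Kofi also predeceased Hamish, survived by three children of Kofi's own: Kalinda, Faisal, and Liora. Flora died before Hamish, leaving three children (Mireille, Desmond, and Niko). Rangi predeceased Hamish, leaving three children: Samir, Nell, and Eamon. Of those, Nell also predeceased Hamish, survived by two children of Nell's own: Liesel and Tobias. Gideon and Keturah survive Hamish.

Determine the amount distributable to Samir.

Samir receives £105,000.

The entire £1,575,000 passes to the descendants.
That amount (£1,575,000) is divided at the children's generation into 5 shares of £315,000. Gideon and Keturah each take £315,000. The 3 shares of the deceased (Ualani, Flora, and Rangi) are combined into a pool of £945,000.
That pool (£945,000) is divided at the grandchildren's generation into 9 shares of £105,000. Quentin, Orsolya, Mireille, Desmond, Niko, Samir, and Eamon each take £105,000. The 2 shares of the deceased (Kofi and Nell) are combined into a pool of £210,000.
That pool (£210,000) is divided at the great-grandchildren's generation equally among Kalinda, Faisal, Liora, Liesel, and Tobias: £42,000 each.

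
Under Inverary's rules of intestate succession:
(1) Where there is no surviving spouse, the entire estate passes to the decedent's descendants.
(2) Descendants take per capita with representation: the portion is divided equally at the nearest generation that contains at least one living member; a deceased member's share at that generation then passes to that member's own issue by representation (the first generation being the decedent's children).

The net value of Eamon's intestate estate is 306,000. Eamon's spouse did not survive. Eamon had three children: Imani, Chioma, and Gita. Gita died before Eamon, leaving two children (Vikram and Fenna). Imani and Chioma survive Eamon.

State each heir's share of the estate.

The entire 306,000 passes to the descendants.
That amount (306,000) is divided into 3 shares of 102,000: Imani and Chioma each take 102,000; Gita's 102,000 share passes to Gita's issue.
Gita's share (102,000) is divided into 2 shares of 51,000: Vikram and Fenna each take 51,000.

Imani: 102,000; Chioma: 102,000; Vikram: 51,000; Fenna: 51,000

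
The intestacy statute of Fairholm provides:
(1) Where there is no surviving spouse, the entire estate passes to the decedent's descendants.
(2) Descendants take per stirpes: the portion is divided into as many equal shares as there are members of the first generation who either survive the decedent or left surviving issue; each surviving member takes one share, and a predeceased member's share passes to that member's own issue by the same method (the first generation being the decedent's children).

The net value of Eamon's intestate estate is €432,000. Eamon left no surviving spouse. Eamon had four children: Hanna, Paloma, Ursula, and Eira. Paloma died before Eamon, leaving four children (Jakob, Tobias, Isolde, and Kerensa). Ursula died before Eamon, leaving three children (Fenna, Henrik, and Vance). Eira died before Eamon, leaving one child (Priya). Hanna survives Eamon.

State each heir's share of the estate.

The entire €432,000 passes to the descendants.
That amount (€432,000) is divided into 4 shares of €108,000: Hanna takes €108,000; Paloma's €108,000 share passes to Paloma's issue; Ursula's €108,000 share passes to Ursula's issue; Eira's €108,000 share passes to Eira's issue.
Paloma's share (€108,000) is divided into 4 shares of €27,000: Jakob, Tobias, Isolde, and Kerensa each take €27,000.
Ursula's share (€108,000) is divided into 3 shares of €36,000: Fenna, Henrik, and Vance each take €36,000.
Eira's share (€108,000) passes entirely to Priya.

Hanna: €108,000; Jakob: €27,000; Tobias: €27,000; Isolde: €27,000; Kerensa: €27,000; Fenna: €36,000; Henrik: €36,000; Vance: €36,000; Priya: €108,000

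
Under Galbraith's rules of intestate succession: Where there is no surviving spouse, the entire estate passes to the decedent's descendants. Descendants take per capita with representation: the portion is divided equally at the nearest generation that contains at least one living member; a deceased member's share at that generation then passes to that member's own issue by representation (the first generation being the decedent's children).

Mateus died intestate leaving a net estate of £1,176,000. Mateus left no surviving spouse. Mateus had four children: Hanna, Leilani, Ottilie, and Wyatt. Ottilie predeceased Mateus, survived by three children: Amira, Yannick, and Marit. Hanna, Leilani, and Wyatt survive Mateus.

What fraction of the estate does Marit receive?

Marit receives 1/12 of the estate.

The entire £1,176,000 passes to the descendants.
That amount (£1,176,000) is divided into 4 shares of £294,000: Hanna, Leilani, and Wyatt each take £294,000; Ottilie's £294,000 share passes to Ottilie's issue.
Ottilie's share (£294,000) is divided into 3 shares of £98,000: Amira, Yannick, and Marit each take £98,000.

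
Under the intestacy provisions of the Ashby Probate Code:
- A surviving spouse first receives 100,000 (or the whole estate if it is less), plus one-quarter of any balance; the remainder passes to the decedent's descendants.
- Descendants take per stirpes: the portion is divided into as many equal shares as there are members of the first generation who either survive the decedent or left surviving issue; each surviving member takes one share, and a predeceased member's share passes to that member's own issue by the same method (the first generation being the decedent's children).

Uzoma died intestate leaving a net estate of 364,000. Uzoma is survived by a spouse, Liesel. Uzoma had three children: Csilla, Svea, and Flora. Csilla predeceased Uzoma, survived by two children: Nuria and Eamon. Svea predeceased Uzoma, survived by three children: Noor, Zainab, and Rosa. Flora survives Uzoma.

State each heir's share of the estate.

Liesel first takes 100,000, leaving a balance of 264,000. Liesel then takes one-quarter of the balance (66,000), for a total of 166,000. The remaining 198,000 passes to the descendants.
The descendants' portion (198,000) is divided into 3 shares of 66,000: Flora takes 66,000; Csilla's 66,000 share passes to Csilla's issue; Svea's 66,000 share passes to Svea's issue.
Csilla's share (66,000) is divided into 2 shares of 33,000: Nuria and Eamon each take 33,000.
Svea's share (66,000) is divided into 3 shares of 22,000: Noor, Zainab, and Rosa each take 22,000.

Liesel: 166,000; Nuria: 33,000; Eamon: 33,000; Noor: 22,000; Zainab: 22,000; Rosa: 22,000; Flora: 66,000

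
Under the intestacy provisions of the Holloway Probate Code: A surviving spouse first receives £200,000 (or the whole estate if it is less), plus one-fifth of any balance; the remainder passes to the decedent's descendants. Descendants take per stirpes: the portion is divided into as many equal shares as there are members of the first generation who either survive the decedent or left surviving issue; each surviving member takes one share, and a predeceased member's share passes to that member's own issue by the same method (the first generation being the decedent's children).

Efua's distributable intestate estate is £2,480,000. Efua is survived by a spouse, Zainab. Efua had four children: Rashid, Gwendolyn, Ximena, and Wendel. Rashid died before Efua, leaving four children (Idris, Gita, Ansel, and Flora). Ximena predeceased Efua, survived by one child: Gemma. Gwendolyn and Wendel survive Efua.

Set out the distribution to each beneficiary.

Zainab: £656,000; Idris: £114,000; Gita: £114,000; Ansel: £114,000; Flora: £114,000; Gwendolyn: £456,000; Gemma: £456,000; Wendel: £456,000

Zainab first takes £200,000, leaving a balance of £2,280,000. Zainab then takes one-fifth of the balance (£456,000), for a total of £656,000. The remaining £1,824,000 passes to the descendants.
The descendants' portion (£1,824,000) is divided into 4 shares of £456,000: Gwendolyn and Wendel each take £456,000; Rashid's £456,000 share passes to Rashid's issue; Ximena's £456,000 share passes to Ximena's issue.
Rashid's share (£456,000) is divided into 4 shares of £114,000: Idris, Gita, Ansel, and Flora each take £114,000.
Ximena's share (£456,000) passes entirely to Gemma.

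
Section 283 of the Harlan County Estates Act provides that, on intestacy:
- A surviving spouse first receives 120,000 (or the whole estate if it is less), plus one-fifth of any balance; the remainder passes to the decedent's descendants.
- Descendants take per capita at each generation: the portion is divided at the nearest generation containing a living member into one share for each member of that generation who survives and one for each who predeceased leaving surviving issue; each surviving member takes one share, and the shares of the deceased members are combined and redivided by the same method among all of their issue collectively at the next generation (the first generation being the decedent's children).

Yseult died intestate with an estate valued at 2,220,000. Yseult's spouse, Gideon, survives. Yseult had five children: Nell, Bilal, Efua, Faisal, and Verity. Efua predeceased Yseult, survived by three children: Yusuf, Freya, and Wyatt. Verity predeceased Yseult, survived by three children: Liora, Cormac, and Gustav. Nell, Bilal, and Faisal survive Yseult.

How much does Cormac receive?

Cormac receives 112,000.

Gideon first takes 120,000, leaving a balance of 2,100,000. Gideon then takes one-fifth of the balance (420,000), for a total of 540,000. The remaining 1,680,000 passes to the descendants.
The descendants' portion (1,680,000) is divided at the children's generation into 5 shares of 336,000. Nell, Bilal, and Faisal each take 336,000. The 2 shares of the deceased (Efua and Verity) are combined into a pool of 672,000.
That pool (672,000) is divided at the grandchildren's generation equally among Yusuf, Freya, Wyatt, Liora, Cormac, and Gustav: 112,000 each.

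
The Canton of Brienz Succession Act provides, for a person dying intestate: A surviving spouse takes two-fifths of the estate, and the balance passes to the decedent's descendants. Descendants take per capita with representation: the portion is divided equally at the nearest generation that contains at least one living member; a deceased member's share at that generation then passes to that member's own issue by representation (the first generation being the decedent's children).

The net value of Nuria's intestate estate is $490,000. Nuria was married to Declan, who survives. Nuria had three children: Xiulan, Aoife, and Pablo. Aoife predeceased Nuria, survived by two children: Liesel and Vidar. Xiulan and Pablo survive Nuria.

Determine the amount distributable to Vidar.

Declan takes two-fifths of $490,000 = $196,000. The remaining $294,000 passes to the descendants.
The descendants' portion ($294,000) is divided into 3 shares of $98,000: Xiulan and Pablo each take $98,000; Aoife's $98,000 share passes to Aoife's issue.
Aoife's share ($98,000) is divided into 2 shares of $49,000: Liesel and Vidar each take $49,000.

Vidar receives $49,000.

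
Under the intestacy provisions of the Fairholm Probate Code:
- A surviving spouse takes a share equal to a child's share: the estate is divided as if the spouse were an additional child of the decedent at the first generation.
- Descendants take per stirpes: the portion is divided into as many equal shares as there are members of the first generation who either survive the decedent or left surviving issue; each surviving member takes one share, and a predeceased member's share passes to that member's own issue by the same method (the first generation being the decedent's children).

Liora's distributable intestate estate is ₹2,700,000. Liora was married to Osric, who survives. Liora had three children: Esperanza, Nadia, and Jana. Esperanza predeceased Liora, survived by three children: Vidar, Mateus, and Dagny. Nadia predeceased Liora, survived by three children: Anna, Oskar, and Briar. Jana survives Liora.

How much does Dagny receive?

Dagny receives ₹225,000.

The spouse counts as an additional share at the children's level, so there are 4 primary shares of ₹675,000. Osric takes one such share (₹675,000).
The children's combined portion (₹2,025,000) is divided into 3 shares of ₹675,000: Jana takes ₹675,000; Esperanza's ₹675,000 share passes to Esperanza's issue; Nadia's ₹675,000 share passes to Nadia's issue.
Esperanza's share (₹675,000) is divided into 3 shares of ₹225,000: Vidar, Mateus, and Dagny each take ₹225,000.
Nadia's share (₹675,000) is divided into 3 shares of ₹225,000: Anna, Oskar, and Briar each take ₹225,000.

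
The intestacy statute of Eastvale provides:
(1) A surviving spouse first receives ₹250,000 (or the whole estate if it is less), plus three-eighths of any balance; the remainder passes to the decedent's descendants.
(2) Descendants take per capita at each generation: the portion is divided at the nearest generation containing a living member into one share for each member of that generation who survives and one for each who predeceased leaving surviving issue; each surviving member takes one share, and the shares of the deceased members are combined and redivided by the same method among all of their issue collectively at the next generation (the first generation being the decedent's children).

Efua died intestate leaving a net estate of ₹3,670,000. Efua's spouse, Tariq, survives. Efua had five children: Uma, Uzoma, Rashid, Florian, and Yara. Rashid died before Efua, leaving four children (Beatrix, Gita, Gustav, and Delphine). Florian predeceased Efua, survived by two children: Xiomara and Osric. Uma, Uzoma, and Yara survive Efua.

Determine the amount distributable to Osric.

Osric receives ₹142,500.

Tariq first takes ₹250,000, leaving a balance of ₹3,420,000. Tariq then takes three-eighths of the balance (₹1,282,500), for a total of ₹1,532,500. The remaining ₹2,137,500 passes to the descendants.
The descendants' portion (₹2,137,500) is divided at the children's generation into 5 shares of ₹427,500. Uma, Uzoma, and Yara each take ₹427,500. The 2 shares of the deceased (Rashid and Florian) are combined into a pool of ₹855,000.
That pool (₹855,000) is divided at the grandchildren's generation equally among Beatrix, Gita, Gustav, Delphine, Xiomara, and Osric: ₹142,500 each.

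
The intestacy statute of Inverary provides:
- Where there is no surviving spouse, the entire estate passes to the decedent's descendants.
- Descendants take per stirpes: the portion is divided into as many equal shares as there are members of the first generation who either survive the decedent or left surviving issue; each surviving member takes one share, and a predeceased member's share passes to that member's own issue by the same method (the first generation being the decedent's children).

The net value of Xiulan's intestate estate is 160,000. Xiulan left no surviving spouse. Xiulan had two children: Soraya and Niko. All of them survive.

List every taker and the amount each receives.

The entire 160,000 passes to the descendants.
That amount (160,000) is divided into 2 shares of 80,000: Soraya and Niko each take 80,000.

Soraya: 80,000; Niko: 80,000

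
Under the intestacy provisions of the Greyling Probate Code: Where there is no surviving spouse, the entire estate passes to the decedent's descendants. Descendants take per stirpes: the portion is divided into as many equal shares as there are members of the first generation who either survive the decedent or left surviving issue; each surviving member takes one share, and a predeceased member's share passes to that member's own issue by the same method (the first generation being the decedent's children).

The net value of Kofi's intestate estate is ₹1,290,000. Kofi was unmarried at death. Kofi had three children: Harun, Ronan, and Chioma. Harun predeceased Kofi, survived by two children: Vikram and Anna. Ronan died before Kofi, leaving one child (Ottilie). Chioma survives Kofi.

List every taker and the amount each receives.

The entire ₹1,290,000 passes to the descendants.
That amount (₹1,290,000) is divided into 3 shares of ₹430,000: Chioma takes ₹430,000; Harun's ₹430,000 share passes to Harun's issue; Ronan's ₹430,000 share passes to Ronan's issue.
Harun's share (₹430,000) is divided into 2 shares of ₹215,000: Vikram and Anna each take ₹215,000.
Ronan's share (₹430,000) passes entirely to Ottilie.

Vikram: ₹215,000; Anna: ₹215,000; Ottilie: ₹430,000; Chioma: ₹430,000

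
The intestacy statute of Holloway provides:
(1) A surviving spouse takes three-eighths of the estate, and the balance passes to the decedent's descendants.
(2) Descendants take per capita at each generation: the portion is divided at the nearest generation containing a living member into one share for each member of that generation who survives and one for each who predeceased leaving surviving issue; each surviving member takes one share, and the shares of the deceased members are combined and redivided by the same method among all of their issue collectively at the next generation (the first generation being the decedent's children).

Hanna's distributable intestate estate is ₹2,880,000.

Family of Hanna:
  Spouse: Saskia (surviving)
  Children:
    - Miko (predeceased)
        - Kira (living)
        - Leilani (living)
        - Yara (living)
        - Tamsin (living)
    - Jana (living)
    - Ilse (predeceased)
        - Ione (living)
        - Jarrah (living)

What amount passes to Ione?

Ione receives ₹200,000.

Saskia takes three-eighths of ₹2,880,000 = ₹1,080,000. The remaining ₹1,800,000 passes to the descendants.
The descendants' portion (₹1,800,000) is divided at the children's generation into 3 shares of ₹600,000. Jana takes ₹600,000. The 2 shares of the deceased (Miko and Ilse) are combined into a pool of ₹1,200,000.
That pool (₹1,200,000) is divided at the grandchildren's generation equally among Kira, Leilani, Yara, Tamsin, Ione, and Jarrah: ₹200,000 each.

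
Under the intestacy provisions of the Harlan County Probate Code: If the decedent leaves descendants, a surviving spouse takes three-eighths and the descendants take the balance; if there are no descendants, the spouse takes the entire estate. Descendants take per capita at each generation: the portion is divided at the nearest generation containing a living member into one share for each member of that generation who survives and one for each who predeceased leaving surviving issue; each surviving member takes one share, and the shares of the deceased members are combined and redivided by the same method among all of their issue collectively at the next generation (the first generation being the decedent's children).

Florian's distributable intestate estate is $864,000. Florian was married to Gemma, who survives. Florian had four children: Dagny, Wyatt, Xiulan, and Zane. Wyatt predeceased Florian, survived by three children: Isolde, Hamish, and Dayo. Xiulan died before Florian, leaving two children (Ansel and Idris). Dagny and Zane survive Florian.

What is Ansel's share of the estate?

Gemma takes three-eighths of $864,000 = $324,000. The remaining $540,000 passes to the descendants.
The descendants' portion ($540,000) is divided at the children's generation into 4 shares of $135,000. Dagny and Zane each take $135,000. The 2 shares of the deceased (Wyatt and Xiulan) are combined into a pool of $270,000.
That pool ($270,000) is divided at the grandchildren's generation equally among Isolde, Hamish, Dayo, Ansel, and Idris: $54,000 each.

Ansel receives $54,000.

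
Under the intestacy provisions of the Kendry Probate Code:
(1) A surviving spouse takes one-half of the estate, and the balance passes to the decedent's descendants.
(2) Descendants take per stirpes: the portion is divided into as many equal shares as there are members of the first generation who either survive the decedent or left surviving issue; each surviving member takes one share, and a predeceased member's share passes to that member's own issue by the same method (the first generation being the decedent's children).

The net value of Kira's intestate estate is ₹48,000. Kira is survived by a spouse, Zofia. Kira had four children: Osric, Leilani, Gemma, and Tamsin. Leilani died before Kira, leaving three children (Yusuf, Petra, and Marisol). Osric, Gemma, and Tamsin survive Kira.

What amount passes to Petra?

Zofia takes one-half of ₹48,000 = ₹24,000. The remaining ₹24,000 passes to the descendants.
The descendants' portion (₹24,000) is divided into 4 shares of ₹6,000: Osric, Gemma, and Tamsin each take ₹6,000; Leilani's ₹6,000 share passes to Leilani's issue.
Leilani's share (₹6,000) is divided into 3 shares of ₹2,000: Yusuf, Petra, and Marisol each take ₹2,000.

Petra receives ₹2,000.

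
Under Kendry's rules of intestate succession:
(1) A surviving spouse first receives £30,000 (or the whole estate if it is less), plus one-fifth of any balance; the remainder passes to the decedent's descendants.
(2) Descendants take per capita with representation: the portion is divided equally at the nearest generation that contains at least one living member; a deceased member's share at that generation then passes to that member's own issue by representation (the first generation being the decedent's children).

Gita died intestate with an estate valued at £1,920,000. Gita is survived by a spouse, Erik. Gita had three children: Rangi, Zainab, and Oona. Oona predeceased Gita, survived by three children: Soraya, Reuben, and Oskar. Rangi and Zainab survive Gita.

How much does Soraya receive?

Erik first takes £30,000, leaving a balance of £1,890,000. Erik then takes one-fifth of the balance (£378,000), for a total of £408,000. The remaining £1,512,000 passes to the descendants.
The descendants' portion (£1,512,000) is divided into 3 shares of £504,000: Rangi and Zainab each take £504,000; Oona's £504,000 share passes to Oona's issue.
Oona's share (£504,000) is divided into 3 shares of £168,000: Soraya, Reuben, and Oskar each take £168,000.

Soraya receives £168,000.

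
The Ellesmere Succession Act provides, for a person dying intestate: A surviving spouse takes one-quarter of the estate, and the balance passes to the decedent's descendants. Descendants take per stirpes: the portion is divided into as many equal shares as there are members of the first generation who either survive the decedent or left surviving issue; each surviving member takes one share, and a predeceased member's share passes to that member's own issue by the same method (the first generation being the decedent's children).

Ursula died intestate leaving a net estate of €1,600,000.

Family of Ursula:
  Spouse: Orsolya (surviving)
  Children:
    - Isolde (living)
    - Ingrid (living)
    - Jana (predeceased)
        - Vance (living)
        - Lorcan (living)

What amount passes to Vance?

Orsolya takes one-quarter of €1,600,000 = €400,000. The remaining €1,200,000 passes to the descendants.
The descendants' portion (€1,200,000) is divided into 3 shares of €400,000: Isolde and Ingrid each take €400,000; Jana's €400,000 share passes to Jana's issue.
Jana's share (€400,000) is divided into 2 shares of €200,000: Vance and Lorcan each take €200,000.

Vance receives €200,000.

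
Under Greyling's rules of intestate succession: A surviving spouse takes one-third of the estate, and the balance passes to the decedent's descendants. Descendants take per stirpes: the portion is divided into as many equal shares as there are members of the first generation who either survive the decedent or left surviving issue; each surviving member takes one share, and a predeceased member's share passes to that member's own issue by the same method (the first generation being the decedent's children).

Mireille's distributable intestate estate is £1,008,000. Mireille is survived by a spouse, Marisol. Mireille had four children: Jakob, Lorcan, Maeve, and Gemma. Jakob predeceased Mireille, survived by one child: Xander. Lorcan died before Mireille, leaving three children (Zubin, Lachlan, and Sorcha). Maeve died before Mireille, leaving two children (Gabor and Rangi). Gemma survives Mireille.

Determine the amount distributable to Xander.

Xander receives £168,000.

Marisol takes one-third of £1,008,000 = £336,000. The remaining £672,000 passes to the descendants.
The descendants' portion (£672,000) is divided into 4 shares of £168,000: Gemma takes £168,000; Jakob's £168,000 share passes to Jakob's issue; Lorcan's £168,000 share passes to Lorcan's issue; Maeve's £168,000 share passes to Maeve's issue.
Jakob's share (£168,000) passes entirely to Xander.
Lorcan's share (£168,000) is divided into 3 shares of £56,000: Zubin, Lachlan, and Sorcha each take £56,000.
Maeve's share (£168,000) is divided into 2 shares of £84,000: Gabor and Rangi each take £84,000.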